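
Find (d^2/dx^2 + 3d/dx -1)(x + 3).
- x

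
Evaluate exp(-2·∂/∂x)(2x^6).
2 x^{6} - 24 x^{5} + 120 x^{4} - 320 x^{3} + 480 x^{2} - 384 x + 128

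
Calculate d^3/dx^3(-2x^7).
- 420 x^{4}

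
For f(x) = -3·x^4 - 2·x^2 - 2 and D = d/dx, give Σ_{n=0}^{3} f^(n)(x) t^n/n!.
- 12 t^{3} x - 2 t^{2} \left(9 x^{2} + 1\right) - 4 t x \left(3 x^{2} + 1\right) - 3 x^{4} - 2 x^{2} - 2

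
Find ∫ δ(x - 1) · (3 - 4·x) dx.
-1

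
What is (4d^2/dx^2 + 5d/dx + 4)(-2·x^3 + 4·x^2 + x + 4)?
- 8 x^{3} - 14 x^{2} - 4 x + 53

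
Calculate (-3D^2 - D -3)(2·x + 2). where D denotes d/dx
- 6 x - 8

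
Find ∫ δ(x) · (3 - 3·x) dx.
3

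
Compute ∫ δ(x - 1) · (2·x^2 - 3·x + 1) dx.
0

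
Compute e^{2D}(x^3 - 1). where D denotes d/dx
x^{3} + 6 x^{2} + 12 x + 7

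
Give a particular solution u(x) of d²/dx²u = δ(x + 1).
\frac{|x + 1|}{2}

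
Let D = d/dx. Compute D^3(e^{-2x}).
- 8 e^{- 2 x}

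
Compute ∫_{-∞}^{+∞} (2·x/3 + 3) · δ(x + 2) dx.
\frac{5}{3}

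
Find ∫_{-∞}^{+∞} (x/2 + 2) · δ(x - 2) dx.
3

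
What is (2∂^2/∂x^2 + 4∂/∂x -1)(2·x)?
8 - 2 x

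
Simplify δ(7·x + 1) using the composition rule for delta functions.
\frac{\delta(x + 1/7)}{7}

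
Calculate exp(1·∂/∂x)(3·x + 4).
3 x + 7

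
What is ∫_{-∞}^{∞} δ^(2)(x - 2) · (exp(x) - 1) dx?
e^{2}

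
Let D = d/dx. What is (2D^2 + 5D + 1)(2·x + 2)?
2 x + 12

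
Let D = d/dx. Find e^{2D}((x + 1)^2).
x^{2} + 6 x + 9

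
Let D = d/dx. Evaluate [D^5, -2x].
-10D^{4}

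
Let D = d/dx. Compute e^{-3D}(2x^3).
2 x^{3} - 18 x^{2} + 54 x - 54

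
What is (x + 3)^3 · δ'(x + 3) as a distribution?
0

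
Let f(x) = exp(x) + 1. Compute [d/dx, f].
e^{x}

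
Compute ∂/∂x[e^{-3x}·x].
\left(1 - 3 x\right) e^{- 3 x}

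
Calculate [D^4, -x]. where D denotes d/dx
-4D^{3}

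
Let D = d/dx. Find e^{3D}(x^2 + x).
x^{2} + 7 x + 12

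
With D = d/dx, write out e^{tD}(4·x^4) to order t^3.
4 x \left(4 t^{3} + 6 t^{2} x + 4 t x^{2} + x^{3}\right)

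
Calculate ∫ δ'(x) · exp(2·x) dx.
-2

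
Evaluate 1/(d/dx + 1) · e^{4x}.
\frac{e^{4 x}}{5}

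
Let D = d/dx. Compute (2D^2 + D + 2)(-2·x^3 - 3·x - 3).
- 4 x^{3} - 6 x^{2} - 30 x - 9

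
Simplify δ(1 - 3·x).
\frac{\delta(x - 1/3)}{3}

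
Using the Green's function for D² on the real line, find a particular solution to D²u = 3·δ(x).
\frac{3|x|}{2}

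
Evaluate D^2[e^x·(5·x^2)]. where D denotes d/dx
5 \left(x^{2} + 4 x + 2\right) e^{x}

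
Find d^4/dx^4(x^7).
840 x^{3}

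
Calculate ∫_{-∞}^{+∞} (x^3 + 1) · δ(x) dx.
1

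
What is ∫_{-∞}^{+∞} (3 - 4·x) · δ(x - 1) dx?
-1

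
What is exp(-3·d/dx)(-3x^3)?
- 3 x^{3} + 27 x^{2} - 81 x + 81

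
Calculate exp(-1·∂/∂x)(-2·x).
2 - 2 x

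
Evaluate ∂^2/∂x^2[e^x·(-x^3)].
- x \left(x^{2} + 6 x + 6\right) e^{x}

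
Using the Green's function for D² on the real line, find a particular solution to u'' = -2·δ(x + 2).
-|x + 2|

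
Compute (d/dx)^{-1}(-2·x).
- x^{2}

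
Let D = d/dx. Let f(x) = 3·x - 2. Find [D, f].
3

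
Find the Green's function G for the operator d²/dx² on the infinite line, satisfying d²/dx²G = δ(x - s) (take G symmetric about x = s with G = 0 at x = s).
\frac{|x - s|}{2}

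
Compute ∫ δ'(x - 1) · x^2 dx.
-2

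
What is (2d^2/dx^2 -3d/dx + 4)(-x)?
3 - 4 x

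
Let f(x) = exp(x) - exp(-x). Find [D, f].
2 \cosh{\left(x \right)}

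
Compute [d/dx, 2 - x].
-1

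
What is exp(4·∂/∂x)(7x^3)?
7 x^{3} + 84 x^{2} + 336 x + 448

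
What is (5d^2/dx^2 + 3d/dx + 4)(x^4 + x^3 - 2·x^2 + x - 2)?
4 x^{4} + 16 x^{3} + 61 x^{2} + 22 x - 25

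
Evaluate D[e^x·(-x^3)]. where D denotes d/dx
x^{2} \left(- x - 3\right) e^{x}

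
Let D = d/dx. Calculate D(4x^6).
24 x^{5}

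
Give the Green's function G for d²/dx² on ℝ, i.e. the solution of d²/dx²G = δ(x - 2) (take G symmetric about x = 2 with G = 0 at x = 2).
\frac{|x - 2|}{2}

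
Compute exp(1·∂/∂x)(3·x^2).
3 x^{2} + 6 x + 3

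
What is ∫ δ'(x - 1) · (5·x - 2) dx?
-5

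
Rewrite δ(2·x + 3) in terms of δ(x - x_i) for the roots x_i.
\frac{\delta(x + 3/2)}{2}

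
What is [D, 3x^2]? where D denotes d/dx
6 x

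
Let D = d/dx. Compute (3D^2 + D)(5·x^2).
10 x + 30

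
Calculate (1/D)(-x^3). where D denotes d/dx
- \frac{x^{4}}{4}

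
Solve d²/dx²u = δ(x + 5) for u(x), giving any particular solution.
\frac{|x + 5|}{2}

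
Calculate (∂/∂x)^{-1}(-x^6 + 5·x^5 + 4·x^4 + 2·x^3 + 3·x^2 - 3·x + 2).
- \frac{x^{7}}{7} + \frac{5 x^{6}}{6} + \frac{4 x^{5}}{5} + \frac{x^{4}}{2} + x^{3} - \frac{3 x^{2}}{2} + 2 x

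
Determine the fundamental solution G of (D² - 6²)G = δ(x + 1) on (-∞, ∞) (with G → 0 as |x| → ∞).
-\frac{e^{-6|x + 1|}}{12}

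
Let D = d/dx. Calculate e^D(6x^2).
6 x^{2} + 12 x + 6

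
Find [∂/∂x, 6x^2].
12 x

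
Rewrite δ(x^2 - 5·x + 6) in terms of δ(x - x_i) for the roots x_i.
\frac{\delta(x - 2) + \delta(x - 3)}{1}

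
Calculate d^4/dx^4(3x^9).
9072 x^{5}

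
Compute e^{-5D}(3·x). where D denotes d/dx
3 x - 15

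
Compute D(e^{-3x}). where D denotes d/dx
- 3 e^{- 3 x}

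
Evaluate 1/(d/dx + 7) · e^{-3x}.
\frac{e^{- 3 x}}{4}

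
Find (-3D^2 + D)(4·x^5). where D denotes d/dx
20 x^{3} \left(x - 12\right)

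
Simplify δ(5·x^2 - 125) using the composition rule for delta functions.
\frac{\delta(x - 5) + \delta(x + 5)}{50}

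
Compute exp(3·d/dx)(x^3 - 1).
x^{3} + 9 x^{2} + 27 x + 26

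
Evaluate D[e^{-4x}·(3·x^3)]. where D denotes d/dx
x^{2} \left(9 - 12 x\right) e^{- 4 x}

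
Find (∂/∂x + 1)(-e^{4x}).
- 5 e^{4 x}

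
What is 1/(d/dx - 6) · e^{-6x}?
- \frac{e^{- 6 x}}{12}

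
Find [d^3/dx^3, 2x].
6\frac{d^{2}}{dx^{2}}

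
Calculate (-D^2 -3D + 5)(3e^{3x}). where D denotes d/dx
- 39 e^{3 x}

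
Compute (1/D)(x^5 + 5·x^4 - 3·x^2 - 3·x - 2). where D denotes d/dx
\frac{x^{6}}{6} + x^{5} - x^{3} - \frac{3 x^{2}}{2} - 2 x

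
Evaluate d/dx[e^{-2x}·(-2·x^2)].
4 x \left(x - 1\right) e^{- 2 x}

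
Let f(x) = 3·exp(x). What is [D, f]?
3 e^{x}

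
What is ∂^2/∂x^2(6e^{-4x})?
96 e^{- 4 x}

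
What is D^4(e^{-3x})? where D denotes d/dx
81 e^{- 3 x}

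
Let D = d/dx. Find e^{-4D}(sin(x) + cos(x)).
\sqrt{2} \cos{\left(- x + \frac{\pi}{4} + 4 \right)}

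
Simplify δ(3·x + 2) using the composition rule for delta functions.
\frac{\delta(x + 2/3)}{3}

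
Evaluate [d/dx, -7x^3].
- 21 x^{2}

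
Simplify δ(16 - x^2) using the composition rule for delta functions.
\frac{\delta(x - 4) + \delta(x + 4)}{8}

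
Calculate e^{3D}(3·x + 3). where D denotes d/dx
3 x + 12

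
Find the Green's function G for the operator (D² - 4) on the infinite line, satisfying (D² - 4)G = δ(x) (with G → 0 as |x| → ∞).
-\frac{e^{-2|x|}}{4}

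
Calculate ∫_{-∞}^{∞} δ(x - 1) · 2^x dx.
2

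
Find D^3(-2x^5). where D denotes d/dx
- 120 x^{2}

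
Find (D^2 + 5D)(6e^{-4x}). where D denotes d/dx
- 24 e^{- 4 x}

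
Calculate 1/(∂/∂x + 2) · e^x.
\frac{e^{x}}{3}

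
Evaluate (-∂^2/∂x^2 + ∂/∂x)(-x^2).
2 - 2 x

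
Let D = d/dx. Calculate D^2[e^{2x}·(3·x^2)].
\left(12 x^{2} + 24 x + 6\right) e^{2 x}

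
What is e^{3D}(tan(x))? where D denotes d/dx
\tan{\left(x + 3 \right)}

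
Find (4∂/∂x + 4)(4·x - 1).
16 x + 12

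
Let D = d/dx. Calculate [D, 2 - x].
-1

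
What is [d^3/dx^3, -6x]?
-18\frac{d^{2}}{dx^{2}}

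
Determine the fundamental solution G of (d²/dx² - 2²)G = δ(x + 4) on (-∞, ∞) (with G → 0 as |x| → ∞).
-\frac{e^{-2|x + 4|}}{4}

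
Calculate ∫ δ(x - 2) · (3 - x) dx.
1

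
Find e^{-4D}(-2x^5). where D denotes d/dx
- 2 x^{5} + 40 x^{4} - 320 x^{3} + 1280 x^{2} - 2560 x + 2048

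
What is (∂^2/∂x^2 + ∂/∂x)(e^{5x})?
30 e^{5 x}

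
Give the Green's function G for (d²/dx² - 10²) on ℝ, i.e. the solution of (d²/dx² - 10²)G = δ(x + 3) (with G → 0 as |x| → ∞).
-\frac{e^{-10|x + 3|}}{20}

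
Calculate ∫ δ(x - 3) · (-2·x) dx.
-6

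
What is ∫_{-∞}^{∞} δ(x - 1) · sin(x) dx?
\sin{\left(1 \right)}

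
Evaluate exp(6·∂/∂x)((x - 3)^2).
x^{2} + 6 x + 9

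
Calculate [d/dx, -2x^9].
- 18 x^{8}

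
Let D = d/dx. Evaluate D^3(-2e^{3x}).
- 54 e^{3 x}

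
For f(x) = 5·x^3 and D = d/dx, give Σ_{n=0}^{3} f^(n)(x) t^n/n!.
5 t^{3} + 15 t^{2} x + 15 t x^{2} + 5 x^{3}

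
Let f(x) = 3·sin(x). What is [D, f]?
3 \cos{\left(x \right)}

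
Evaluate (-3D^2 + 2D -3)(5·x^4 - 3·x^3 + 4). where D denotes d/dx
- 15 x^{4} + 49 x^{3} - 198 x^{2} + 54 x - 12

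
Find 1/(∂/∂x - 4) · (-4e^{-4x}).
\frac{e^{- 4 x}}{2}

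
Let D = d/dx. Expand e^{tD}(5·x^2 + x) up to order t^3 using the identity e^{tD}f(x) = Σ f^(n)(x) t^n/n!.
5 t^{2} + t \left(10 x + 1\right) + 5 x^{2} + x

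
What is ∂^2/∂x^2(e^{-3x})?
9 e^{- 3 x}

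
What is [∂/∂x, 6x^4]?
24 x^{3}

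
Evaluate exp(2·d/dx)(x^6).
x^{6} + 12 x^{5} + 60 x^{4} + 160 x^{3} + 240 x^{2} + 192 x + 64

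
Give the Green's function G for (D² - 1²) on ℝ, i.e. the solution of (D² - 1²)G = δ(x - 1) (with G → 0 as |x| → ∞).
-\frac{e^{-|x - 1|}}{2}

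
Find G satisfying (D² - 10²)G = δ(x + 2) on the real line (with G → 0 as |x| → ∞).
-\frac{e^{-10|x + 2|}}{20}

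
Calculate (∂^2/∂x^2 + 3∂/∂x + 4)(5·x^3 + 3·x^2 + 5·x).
20 x^{3} + 57 x^{2} + 68 x + 21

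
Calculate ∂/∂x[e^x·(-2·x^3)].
2 x^{2} \left(- x - 3\right) e^{x}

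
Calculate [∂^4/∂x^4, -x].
-4\frac{d^{3}}{dx^{3}}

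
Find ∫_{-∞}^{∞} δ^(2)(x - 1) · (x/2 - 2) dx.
0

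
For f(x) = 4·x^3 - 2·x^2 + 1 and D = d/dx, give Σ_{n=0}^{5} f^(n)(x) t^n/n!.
4 t^{3} + t^{2} \left(12 x - 2\right) + 4 t x \left(3 x - 1\right) + 4 x^{3} - 2 x^{2} + 1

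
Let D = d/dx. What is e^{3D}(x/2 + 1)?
\frac{x}{2} + \frac{5}{2}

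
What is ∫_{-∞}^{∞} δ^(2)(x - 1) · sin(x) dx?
- \sin{\left(1 \right)}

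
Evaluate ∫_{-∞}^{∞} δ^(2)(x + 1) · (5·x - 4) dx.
0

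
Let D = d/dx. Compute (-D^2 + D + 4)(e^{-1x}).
2 e^{- x}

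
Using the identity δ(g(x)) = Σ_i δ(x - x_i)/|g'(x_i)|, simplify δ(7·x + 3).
\frac{\delta(x + 3/7)}{7}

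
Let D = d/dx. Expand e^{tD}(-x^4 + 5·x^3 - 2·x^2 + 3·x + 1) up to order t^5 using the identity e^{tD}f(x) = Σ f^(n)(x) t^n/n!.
- t^{4} + t^{3} \left(5 - 4 x\right) + t^{2} \left(- 6 x^{2} + 15 x - 2\right) - t \left(4 x^{3} - 15 x^{2} + 4 x - 3\right) - x^{4} + 5 x^{3} - 2 x^{2} + 3 x + 1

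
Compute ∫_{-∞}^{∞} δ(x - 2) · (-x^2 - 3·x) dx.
-10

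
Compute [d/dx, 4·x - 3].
4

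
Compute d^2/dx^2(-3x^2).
-6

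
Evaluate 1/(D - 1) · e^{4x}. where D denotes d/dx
\frac{e^{4 x}}{3}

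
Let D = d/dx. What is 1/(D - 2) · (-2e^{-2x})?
\frac{e^{- 2 x}}{2}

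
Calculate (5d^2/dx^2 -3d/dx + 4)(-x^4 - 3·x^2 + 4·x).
- 4 x^{4} + 12 x^{3} - 72 x^{2} + 34 x - 42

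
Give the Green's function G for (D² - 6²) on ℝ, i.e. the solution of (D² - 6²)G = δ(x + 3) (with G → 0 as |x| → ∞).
-\frac{e^{-6|x + 3|}}{12}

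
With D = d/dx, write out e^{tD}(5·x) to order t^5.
5 t + 5 x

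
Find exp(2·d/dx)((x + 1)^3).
x^{3} + 9 x^{2} + 27 x + 27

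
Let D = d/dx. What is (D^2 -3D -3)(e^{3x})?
- 3 e^{3 x}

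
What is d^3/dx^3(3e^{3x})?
81 e^{3 x}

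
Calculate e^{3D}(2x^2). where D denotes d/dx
2 x^{2} + 12 x + 18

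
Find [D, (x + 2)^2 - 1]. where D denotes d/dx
2 x + 4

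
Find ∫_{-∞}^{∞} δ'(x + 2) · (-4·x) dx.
4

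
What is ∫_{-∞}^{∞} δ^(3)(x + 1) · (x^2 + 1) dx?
0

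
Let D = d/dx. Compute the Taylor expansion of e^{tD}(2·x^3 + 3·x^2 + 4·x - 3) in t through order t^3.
2 t^{3} + t^{2} \left(6 x + 3\right) + 2 t \left(3 x^{2} + 3 x + 2\right) + 2 x^{3} + 3 x^{2} + 4 x - 3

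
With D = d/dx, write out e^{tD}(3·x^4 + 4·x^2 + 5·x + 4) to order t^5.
3 t^{4} + 12 t^{3} x + t^{2} \left(18 x^{2} + 4\right) + t \left(12 x^{3} + 8 x + 5\right) + 3 x^{4} + 4 x^{2} + 5 x + 4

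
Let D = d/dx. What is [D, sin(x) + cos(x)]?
- \sin{\left(x \right)} + \cos{\left(x \right)}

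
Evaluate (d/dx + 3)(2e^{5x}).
16 e^{5 x}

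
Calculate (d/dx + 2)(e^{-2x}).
0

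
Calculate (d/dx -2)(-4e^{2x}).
0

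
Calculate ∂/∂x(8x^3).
24 x^{2}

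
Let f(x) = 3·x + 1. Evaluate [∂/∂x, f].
3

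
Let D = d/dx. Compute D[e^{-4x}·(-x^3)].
x^{2} \left(4 x - 3\right) e^{- 4 x}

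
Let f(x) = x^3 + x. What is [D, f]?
3 x^{2} + 1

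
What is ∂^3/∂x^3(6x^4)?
144 x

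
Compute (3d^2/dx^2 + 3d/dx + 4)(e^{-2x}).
10 e^{- 2 x}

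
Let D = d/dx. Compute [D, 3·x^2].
6 x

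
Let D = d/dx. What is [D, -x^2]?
- 2 x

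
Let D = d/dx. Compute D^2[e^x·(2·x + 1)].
\left(2 x + 5\right) e^{x}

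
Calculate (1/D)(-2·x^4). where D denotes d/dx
- \frac{2 x^{5}}{5}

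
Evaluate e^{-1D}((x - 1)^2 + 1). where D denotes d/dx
x^{2} - 4 x + 5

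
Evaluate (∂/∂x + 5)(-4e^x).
- 24 e^{x}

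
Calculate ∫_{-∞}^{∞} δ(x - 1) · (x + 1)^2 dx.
4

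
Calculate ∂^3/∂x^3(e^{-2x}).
- 8 e^{- 2 x}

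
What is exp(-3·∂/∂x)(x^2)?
x^{2} - 6 x + 9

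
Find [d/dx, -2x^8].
- 16 x^{7}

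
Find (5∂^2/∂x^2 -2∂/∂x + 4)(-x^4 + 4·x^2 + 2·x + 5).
- 4 x^{4} + 8 x^{3} - 44 x^{2} - 8 x + 56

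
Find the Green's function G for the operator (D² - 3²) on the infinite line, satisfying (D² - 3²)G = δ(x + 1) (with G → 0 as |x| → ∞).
-\frac{e^{-3|x + 1|}}{6}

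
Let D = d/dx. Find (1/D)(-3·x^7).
- \frac{3 x^{8}}{8}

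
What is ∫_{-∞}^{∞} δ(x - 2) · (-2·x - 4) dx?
-8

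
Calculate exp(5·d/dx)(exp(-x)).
e^{- x - 5}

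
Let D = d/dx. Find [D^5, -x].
-5D^{4}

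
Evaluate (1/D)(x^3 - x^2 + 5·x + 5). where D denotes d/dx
\frac{x^{4}}{4} - \frac{x^{3}}{3} + \frac{5 x^{2}}{2} + 5 x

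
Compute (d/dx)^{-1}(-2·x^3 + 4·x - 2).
- \frac{x^{4}}{2} + 2 x^{2} - 2 x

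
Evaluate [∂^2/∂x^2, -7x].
-14\frac{d}{dx}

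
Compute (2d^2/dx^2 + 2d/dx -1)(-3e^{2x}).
- 33 e^{2 x}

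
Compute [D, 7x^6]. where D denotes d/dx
42 x^{5}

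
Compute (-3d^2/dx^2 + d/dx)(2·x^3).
6 x \left(x - 6\right)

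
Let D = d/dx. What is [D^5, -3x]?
-15D^{4}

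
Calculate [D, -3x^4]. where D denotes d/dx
- 12 x^{3}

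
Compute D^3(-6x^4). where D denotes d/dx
- 144 x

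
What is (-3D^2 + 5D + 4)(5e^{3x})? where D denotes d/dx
- 40 e^{3 x}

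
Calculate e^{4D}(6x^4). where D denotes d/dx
6 x^{4} + 96 x^{3} + 576 x^{2} + 1536 x + 1536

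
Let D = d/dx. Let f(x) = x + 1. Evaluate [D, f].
1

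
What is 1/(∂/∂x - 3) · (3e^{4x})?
3 e^{4 x}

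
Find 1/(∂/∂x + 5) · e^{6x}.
\frac{e^{6 x}}{11}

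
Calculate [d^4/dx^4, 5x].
20\frac{d^{3}}{dx^{3}}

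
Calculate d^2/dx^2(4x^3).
24 x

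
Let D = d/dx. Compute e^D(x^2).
x^{2} + 2 x + 1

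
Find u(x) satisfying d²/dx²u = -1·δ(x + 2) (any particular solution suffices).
-\frac{|x + 2|}{2}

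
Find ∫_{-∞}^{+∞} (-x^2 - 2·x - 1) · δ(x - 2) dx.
-9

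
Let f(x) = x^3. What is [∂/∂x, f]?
3 x^{2}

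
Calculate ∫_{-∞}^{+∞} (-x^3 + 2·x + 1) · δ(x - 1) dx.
2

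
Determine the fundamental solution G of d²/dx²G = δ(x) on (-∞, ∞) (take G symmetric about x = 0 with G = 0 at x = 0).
\frac{|x|}{2}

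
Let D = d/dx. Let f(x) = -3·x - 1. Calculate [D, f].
-3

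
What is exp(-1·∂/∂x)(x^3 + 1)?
x \left(x^{2} - 3 x + 3\right)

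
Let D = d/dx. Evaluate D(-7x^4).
- 28 x^{3}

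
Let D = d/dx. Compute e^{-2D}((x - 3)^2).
x^{2} - 10 x + 25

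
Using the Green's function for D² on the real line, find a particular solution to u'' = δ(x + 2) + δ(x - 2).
\frac{|x + 2|}{2} + \frac{|x - 2|}{2}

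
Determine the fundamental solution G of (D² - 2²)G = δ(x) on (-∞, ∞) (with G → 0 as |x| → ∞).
-\frac{e^{-2|x|}}{4}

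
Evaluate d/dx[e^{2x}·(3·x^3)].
x^{2} \left(6 x + 9\right) e^{2 x}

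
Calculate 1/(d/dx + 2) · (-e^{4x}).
- \frac{e^{4 x}}{6}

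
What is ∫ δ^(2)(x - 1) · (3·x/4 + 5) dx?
0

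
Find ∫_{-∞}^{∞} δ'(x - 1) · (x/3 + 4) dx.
- \frac{1}{3}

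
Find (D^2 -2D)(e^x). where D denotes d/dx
- e^{x}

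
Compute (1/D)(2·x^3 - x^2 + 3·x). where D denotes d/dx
\frac{x^{4}}{2} - \frac{x^{3}}{3} + \frac{3 x^{2}}{2}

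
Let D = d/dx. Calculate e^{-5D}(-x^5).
- x^{5} + 25 x^{4} - 250 x^{3} + 1250 x^{2} - 3125 x + 3125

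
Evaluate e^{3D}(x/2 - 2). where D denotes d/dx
\frac{x}{2} - \frac{1}{2}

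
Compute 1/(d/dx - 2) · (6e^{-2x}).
- \frac{3 e^{- 2 x}}{2}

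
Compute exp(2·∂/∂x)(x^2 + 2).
x^{2} + 4 x + 6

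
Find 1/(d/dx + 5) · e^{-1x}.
\frac{e^{- x}}{4}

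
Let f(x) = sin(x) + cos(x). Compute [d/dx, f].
- \sin{\left(x \right)} + \cos{\left(x \right)}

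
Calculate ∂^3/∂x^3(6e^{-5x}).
- 750 e^{- 5 x}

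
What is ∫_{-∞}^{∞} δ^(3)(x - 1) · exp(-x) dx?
e^{-1}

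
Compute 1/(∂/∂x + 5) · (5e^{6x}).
\frac{5 e^{6 x}}{11}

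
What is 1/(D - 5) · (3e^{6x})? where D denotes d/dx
3 e^{6 x}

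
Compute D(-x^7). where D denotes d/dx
- 7 x^{6}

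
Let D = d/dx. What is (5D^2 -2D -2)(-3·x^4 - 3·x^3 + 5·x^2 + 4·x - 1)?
6 x^{4} + 30 x^{3} - 172 x^{2} - 118 x + 44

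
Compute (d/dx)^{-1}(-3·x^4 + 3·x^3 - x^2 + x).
- \frac{3 x^{5}}{5} + \frac{3 x^{4}}{4} - \frac{x^{3}}{3} + \frac{x^{2}}{2}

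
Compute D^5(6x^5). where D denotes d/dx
720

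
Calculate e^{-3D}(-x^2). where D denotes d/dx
- x^{2} + 6 x - 9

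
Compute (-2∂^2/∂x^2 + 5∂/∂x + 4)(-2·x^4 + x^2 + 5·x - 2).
- 8 x^{4} - 40 x^{3} + 52 x^{2} + 30 x + 13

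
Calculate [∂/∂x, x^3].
3 x^{2}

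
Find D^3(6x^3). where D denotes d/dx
36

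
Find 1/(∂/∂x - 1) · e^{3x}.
\frac{e^{3 x}}{2}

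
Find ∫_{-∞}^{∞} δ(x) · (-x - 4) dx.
-4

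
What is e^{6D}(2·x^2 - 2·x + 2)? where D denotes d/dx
2 x^{2} + 22 x + 62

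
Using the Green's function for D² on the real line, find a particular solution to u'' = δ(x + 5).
\frac{|x + 5|}{2}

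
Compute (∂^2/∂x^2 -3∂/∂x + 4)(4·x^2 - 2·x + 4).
16 x^{2} - 32 x + 30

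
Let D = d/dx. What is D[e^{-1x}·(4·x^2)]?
4 x \left(2 - x\right) e^{- x}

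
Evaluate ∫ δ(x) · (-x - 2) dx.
-2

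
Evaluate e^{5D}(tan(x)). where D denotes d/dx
\tan{\left(x + 5 \right)}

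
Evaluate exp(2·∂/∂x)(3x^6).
3 x^{6} + 36 x^{5} + 180 x^{4} + 480 x^{3} + 720 x^{2} + 576 x + 192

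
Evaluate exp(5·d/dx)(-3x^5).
- 3 x^{5} - 75 x^{4} - 750 x^{3} - 3750 x^{2} - 9375 x - 9375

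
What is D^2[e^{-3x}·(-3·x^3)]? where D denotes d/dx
9 x \left(- 3 x^{2} + 6 x - 2\right) e^{- 3 x}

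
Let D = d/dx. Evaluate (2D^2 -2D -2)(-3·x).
6 x + 6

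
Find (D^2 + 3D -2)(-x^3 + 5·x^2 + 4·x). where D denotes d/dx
2 x^{3} - 19 x^{2} + 16 x + 22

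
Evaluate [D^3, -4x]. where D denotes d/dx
-12D^{2}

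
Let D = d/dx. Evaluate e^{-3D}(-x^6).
- x^{6} + 18 x^{5} - 135 x^{4} + 540 x^{3} - 1215 x^{2} + 1458 x - 729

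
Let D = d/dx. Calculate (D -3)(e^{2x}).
- e^{2 x}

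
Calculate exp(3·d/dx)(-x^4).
- x^{4} - 12 x^{3} - 54 x^{2} - 108 x - 81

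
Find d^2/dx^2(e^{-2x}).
4 e^{- 2 x}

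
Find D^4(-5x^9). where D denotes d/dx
- 15120 x^{5}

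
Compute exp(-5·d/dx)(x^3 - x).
x^{3} - 15 x^{2} + 74 x - 120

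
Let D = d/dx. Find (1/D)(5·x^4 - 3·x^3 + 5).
x^{5} - \frac{3 x^{4}}{4} + 5 x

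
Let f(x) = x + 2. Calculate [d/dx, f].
1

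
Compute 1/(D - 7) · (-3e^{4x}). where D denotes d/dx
e^{4 x}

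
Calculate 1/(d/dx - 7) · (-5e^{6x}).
5 e^{6 x}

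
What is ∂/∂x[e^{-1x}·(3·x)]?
3 \left(1 - x\right) e^{- x}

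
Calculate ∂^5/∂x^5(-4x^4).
0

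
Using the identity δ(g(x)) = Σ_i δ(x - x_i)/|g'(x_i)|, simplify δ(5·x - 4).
\frac{\delta(x - 4/5)}{5}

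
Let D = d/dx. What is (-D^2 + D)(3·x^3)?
9 x \left(x - 2\right)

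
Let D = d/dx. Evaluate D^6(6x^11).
1995840 x^{5}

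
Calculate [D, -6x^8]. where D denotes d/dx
- 48 x^{7}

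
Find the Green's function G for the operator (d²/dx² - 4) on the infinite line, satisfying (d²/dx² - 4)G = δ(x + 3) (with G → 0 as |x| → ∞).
-\frac{e^{-2|x + 3|}}{4}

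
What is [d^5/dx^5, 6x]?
30\frac{d^{4}}{dx^{4}}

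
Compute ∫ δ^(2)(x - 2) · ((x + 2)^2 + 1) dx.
2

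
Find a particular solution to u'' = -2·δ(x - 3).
-|x - 3|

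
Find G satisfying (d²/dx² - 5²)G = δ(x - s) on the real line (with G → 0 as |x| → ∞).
-\frac{e^{-5|x-s|}}{10}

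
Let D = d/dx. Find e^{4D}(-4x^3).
- 4 x^{3} - 48 x^{2} - 192 x - 256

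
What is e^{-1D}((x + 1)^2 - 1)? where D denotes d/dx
x^{2} - 1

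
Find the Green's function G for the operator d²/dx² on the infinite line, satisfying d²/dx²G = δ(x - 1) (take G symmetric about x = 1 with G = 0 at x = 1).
\frac{|x - 1|}{2}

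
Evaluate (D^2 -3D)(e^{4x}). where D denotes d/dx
4 e^{4 x}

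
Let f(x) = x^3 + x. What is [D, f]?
3 x^{2} + 1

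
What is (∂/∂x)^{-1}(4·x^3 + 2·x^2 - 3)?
x^{4} + \frac{2 x^{3}}{3} - 3 x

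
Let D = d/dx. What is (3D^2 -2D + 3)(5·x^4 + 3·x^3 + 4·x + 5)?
15 x^{4} - 31 x^{3} + 162 x^{2} + 66 x + 7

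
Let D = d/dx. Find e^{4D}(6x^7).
6 x^{7} + 168 x^{6} + 2016 x^{5} + 13440 x^{4} + 53760 x^{3} + 129024 x^{2} + 172032 x + 98304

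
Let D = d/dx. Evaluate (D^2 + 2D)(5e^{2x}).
40 e^{2 x}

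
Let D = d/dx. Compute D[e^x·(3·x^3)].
3 x^{2} \left(x + 3\right) e^{x}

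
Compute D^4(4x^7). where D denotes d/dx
3360 x^{3}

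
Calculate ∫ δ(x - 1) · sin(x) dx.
\sin{\left(1 \right)}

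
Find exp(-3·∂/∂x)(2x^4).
2 x^{4} - 24 x^{3} + 108 x^{2} - 216 x + 162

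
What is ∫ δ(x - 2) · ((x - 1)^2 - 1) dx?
0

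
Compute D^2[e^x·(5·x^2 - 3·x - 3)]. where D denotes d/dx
\left(5 x^{2} + 17 x + 1\right) e^{x}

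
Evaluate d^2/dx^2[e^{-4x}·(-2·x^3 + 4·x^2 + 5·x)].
4 \left(- 8 x^{3} + 28 x^{2} + x - 8\right) e^{- 4 x}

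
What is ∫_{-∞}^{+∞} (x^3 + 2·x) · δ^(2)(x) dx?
0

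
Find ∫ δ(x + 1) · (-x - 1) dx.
0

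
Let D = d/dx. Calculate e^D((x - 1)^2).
x^{2}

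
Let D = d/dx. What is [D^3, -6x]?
-18D^{2}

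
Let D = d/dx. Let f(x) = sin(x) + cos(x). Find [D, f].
- \sin{\left(x \right)} + \cos{\left(x \right)}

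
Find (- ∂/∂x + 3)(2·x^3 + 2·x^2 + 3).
6 x^{3} - 4 x + 9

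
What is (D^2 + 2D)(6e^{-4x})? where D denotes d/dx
48 e^{- 4 x}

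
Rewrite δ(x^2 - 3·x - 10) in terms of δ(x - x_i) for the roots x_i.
\frac{\delta(x - 5) + \delta(x + 2)}{7}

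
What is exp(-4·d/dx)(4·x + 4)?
4 x - 12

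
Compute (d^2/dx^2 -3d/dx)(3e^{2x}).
- 6 e^{2 x}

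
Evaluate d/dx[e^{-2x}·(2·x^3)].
x^{2} \left(6 - 4 x\right) e^{- 2 x}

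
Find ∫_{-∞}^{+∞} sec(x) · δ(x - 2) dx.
\sec{\left(2 \right)}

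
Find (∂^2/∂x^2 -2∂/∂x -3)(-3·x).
9 x + 6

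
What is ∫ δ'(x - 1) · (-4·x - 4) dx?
4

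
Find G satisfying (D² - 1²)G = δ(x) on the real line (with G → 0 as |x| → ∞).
-\frac{e^{-|x|}}{2}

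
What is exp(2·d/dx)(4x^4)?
4 x^{4} + 32 x^{3} + 96 x^{2} + 128 x + 64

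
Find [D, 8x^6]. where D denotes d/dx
48 x^{5}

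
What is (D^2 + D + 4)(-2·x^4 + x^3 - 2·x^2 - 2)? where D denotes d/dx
- 8 x^{4} - 4 x^{3} - 29 x^{2} + 2 x - 12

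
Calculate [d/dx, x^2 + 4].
2 x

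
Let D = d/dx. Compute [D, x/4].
\frac{1}{4}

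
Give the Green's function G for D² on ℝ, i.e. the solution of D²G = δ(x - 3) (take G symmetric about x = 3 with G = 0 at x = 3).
\frac{|x - 3|}{2}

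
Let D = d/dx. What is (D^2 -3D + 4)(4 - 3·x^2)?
- 12 x^{2} + 18 x + 10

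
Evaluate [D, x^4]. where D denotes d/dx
4 x^{3}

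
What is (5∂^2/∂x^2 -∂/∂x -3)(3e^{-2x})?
57 e^{- 2 x}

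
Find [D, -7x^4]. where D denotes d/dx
- 28 x^{3}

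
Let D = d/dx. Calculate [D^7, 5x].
35D^{6}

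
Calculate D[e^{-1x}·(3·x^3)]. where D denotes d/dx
3 x^{2} \left(3 - x\right) e^{- x}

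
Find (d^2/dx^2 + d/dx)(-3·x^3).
9 x \left(- x - 2\right)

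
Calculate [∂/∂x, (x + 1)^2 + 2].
2 x + 2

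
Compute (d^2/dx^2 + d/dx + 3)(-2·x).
- 6 x - 2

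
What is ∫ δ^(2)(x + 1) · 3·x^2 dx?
6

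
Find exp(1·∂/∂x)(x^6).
x^{6} + 6 x^{5} + 15 x^{4} + 20 x^{3} + 15 x^{2} + 6 x + 1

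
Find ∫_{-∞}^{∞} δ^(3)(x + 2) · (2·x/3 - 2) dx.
0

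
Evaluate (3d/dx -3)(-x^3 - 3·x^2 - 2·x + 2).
3 x^{3} - 12 x - 12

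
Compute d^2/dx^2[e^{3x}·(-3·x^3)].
- 9 x \left(3 x^{2} + 6 x + 2\right) e^{3 x}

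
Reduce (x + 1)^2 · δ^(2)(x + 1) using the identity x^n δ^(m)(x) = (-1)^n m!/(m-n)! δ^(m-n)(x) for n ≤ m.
2\delta(x + 1)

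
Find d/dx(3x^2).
6 x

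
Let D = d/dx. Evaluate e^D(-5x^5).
- 5 x^{5} - 25 x^{4} - 50 x^{3} - 50 x^{2} - 25 x - 5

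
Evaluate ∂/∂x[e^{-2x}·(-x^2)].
2 x \left(x - 1\right) e^{- 2 x}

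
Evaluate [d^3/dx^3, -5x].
-15\frac{d^{2}}{dx^{2}}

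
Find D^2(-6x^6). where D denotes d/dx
- 180 x^{4}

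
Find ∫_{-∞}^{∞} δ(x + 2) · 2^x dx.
\frac{1}{4}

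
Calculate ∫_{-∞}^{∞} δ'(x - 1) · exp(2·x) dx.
- 2 e^{2}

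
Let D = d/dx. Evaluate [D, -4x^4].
- 16 x^{3}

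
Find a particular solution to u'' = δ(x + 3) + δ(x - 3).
\frac{|x + 3|}{2} + \frac{|x - 3|}{2}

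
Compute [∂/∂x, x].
1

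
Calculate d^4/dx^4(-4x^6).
- 1440 x^{2}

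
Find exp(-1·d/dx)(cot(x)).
\cot{\left(x - 1 \right)}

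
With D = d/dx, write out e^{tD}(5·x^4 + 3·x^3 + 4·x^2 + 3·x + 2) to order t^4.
5 t^{4} + t^{3} \left(20 x + 3\right) + t^{2} \left(30 x^{2} + 9 x + 4\right) + t \left(20 x^{3} + 9 x^{2} + 8 x + 3\right) + 5 x^{4} + 3 x^{3} + 4 x^{2} + 3 x + 2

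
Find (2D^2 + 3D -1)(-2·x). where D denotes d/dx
2 x - 6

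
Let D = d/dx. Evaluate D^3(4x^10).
2880 x^{7}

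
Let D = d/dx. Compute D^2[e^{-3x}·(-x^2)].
\left(- 9 x^{2} + 12 x - 2\right) e^{- 3 x}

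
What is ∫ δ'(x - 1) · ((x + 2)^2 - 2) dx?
-6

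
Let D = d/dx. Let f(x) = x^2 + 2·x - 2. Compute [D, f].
2 x + 2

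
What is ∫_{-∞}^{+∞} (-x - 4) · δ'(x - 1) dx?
1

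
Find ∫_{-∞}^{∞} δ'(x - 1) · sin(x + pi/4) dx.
- \cos{\left(\frac{\pi}{4} + 1 \right)}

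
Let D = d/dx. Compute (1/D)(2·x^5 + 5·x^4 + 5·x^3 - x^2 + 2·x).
\frac{x^{6}}{3} + x^{5} + \frac{5 x^{4}}{4} - \frac{x^{3}}{3} + x^{2}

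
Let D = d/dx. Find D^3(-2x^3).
-12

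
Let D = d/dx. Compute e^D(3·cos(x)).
3 \cos{\left(x + 1 \right)}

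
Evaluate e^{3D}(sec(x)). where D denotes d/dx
\sec{\left(x + 3 \right)}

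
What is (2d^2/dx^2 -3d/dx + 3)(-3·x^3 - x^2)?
- 9 x^{3} + 24 x^{2} - 30 x - 4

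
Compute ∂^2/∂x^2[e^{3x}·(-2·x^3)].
- 6 x \left(3 x^{2} + 6 x + 2\right) e^{3 x}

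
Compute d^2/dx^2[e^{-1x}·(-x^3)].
x \left(- x^{2} + 6 x - 6\right) e^{- x}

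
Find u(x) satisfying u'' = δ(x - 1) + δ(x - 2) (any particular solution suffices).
\frac{|x - 1|}{2} + \frac{|x - 2|}{2}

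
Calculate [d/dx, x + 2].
1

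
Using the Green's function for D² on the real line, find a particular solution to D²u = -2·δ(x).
-|x|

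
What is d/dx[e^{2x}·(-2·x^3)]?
x^{2} \left(- 4 x - 6\right) e^{2 x}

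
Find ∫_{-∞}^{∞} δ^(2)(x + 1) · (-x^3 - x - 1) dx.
6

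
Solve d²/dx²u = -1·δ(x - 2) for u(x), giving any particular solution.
-\frac{|x - 2|}{2}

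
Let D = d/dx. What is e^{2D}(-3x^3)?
- 3 x^{3} - 18 x^{2} - 36 x - 24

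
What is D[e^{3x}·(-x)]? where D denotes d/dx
\left(- 3 x - 1\right) e^{3 x}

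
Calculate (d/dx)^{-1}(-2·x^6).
- \frac{2 x^{7}}{7}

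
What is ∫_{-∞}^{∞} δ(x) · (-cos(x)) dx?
-1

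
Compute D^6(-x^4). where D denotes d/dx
0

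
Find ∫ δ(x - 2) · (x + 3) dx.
5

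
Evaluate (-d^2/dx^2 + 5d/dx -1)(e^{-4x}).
- 37 e^{- 4 x}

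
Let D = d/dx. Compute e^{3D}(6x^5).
6 x^{5} + 90 x^{4} + 540 x^{3} + 1620 x^{2} + 2430 x + 1458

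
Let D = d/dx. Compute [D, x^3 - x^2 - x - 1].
3 x^{2} - 2 x - 1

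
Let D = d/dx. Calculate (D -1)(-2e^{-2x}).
6 e^{- 2 x}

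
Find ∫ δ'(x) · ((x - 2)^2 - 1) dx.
4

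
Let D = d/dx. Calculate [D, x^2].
2 x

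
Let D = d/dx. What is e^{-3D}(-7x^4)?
- 7 x^{4} + 84 x^{3} - 378 x^{2} + 756 x - 567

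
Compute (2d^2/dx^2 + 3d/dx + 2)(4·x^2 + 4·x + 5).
8 x^{2} + 32 x + 38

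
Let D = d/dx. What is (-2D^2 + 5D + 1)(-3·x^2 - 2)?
- 3 x^{2} - 30 x + 10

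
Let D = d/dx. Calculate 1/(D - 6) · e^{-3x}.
- \frac{e^{- 3 x}}{9}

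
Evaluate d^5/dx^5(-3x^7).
- 7560 x^{2}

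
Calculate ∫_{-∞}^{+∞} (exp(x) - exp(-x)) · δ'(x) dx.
-2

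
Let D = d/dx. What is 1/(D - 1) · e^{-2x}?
- \frac{e^{- 2 x}}{3}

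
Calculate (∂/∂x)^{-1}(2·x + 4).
x^{2} + 4 x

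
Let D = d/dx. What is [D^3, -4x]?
-12D^{2}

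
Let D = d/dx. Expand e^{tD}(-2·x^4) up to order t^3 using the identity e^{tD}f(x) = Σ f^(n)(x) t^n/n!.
2 x \left(- 4 t^{3} - 6 t^{2} x - 4 t x^{2} - x^{3}\right)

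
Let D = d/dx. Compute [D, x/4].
\frac{1}{4}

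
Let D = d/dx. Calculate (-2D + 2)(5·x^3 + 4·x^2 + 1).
10 x^{3} - 22 x^{2} - 16 x + 2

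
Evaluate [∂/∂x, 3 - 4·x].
-4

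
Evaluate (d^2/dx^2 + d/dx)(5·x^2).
10 x + 10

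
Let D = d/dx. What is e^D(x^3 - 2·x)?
x^{3} + 3 x^{2} + x - 1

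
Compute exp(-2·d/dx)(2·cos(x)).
2 \cos{\left(x - 2 \right)}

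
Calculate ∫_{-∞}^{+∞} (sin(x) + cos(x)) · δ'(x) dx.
-1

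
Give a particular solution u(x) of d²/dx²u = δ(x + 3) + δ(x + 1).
\frac{|x + 3|}{2} + \frac{|x + 1|}{2}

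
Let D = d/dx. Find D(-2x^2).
- 4 x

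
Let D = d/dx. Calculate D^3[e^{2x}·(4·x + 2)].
32 \left(x + 2\right) e^{2 x}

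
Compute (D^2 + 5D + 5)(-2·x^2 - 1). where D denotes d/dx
- 10 x^{2} - 20 x - 9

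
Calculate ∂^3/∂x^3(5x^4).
120 x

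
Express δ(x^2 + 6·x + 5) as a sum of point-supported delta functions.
\frac{\delta(x + 5) + \delta(x + 1)}{4}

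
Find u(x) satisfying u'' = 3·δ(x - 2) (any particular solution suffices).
\frac{3|x - 2|}{2}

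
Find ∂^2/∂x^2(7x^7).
294 x^{5}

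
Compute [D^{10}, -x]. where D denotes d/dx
-10D^{9}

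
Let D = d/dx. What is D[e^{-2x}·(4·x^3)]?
x^{2} \left(12 - 8 x\right) e^{- 2 x}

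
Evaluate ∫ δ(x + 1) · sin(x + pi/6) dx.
\cos{\left(1 + \frac{\pi}{3} \right)}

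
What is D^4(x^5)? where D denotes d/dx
120 x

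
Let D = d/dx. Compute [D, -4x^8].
- 32 x^{7}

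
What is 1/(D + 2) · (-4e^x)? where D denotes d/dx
- \frac{4 e^{x}}{3}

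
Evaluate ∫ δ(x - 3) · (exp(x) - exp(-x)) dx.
2 \sinh{\left(3 \right)}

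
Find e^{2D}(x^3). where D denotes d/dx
x^{3} + 6 x^{2} + 12 x + 8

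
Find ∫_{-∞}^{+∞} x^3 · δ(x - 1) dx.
1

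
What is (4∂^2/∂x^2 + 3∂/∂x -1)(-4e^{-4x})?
- 204 e^{- 4 x}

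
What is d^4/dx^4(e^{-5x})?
625 e^{- 5 x}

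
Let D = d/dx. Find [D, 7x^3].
21 x^{2}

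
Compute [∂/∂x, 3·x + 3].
3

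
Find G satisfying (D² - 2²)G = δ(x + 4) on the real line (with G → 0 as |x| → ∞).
-\frac{e^{-2|x + 4|}}{4}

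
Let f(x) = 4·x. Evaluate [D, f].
4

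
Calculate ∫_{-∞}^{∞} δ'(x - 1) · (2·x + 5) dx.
-2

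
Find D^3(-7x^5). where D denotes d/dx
- 420 x^{2}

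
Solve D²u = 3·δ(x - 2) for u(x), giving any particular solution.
\frac{3|x - 2|}{2}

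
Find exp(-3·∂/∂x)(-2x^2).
- 2 x^{2} + 12 x - 18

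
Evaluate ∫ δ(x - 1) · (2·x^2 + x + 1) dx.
4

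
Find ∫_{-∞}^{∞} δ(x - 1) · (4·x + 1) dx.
5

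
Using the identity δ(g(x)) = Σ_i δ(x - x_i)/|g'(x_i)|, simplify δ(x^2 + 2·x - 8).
\frac{\delta(x - 2) + \delta(x + 4)}{6}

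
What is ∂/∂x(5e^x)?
5 e^{x}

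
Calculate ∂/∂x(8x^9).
72 x^{8}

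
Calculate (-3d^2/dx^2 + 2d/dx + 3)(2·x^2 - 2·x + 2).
6 x^{2} + 2 x - 10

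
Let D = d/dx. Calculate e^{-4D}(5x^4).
5 x^{4} - 80 x^{3} + 480 x^{2} - 1280 x + 1280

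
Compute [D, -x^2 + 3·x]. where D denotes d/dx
3 - 2 x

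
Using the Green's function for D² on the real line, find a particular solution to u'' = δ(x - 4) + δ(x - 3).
\frac{|x - 4|}{2} + \frac{|x - 3|}{2}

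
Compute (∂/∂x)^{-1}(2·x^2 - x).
\frac{2 x^{3}}{3} - \frac{x^{2}}{2}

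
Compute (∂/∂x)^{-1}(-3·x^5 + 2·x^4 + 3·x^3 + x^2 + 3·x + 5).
- \frac{x^{6}}{2} + \frac{2 x^{5}}{5} + \frac{3 x^{4}}{4} + \frac{x^{3}}{3} + \frac{3 x^{2}}{2} + 5 x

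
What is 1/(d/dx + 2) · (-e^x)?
- \frac{e^{x}}{3}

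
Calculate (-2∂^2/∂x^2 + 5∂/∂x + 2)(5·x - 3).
10 x + 19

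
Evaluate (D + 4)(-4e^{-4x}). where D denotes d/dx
0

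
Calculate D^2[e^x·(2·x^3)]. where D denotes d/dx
2 x \left(x^{2} + 6 x + 6\right) e^{x}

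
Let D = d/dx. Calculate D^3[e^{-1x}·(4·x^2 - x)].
\left(- 4 x^{2} + 25 x - 27\right) e^{- x}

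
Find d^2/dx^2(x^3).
6 x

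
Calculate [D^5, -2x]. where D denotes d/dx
-10D^{4}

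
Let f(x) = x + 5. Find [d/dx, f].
1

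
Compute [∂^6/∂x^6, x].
6\frac{d^{5}}{dx^{5}}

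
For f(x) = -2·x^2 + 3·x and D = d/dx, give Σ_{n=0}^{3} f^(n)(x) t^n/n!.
- 2 t^{2} - t \left(4 x - 3\right) - 2 x^{2} + 3 x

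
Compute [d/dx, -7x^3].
- 21 x^{2}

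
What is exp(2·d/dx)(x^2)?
x^{2} + 4 x + 4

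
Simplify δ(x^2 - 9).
\frac{\delta(x - 3) + \delta(x + 3)}{6}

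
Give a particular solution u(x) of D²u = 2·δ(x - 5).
|x - 5|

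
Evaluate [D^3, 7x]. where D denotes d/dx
21D^{2}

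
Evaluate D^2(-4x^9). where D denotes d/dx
- 288 x^{7}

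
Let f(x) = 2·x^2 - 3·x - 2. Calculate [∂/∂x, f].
4 x - 3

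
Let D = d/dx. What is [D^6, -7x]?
-42D^{5}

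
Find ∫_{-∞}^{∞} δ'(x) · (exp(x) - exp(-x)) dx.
-2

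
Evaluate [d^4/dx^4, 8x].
32\frac{d^{3}}{dx^{3}}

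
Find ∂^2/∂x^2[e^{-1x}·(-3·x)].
3 \left(2 - x\right) e^{- x}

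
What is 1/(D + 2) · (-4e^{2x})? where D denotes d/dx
- e^{2 x}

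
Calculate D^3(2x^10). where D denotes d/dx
1440 x^{7}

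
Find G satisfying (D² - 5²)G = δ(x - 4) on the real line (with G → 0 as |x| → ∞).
-\frac{e^{-5|x - 4|}}{10}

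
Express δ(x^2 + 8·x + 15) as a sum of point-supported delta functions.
\frac{\delta(x + 5) + \delta(x + 3)}{2}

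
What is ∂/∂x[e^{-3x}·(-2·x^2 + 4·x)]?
2 \left(3 x^{2} - 8 x + 2\right) e^{- 3 x}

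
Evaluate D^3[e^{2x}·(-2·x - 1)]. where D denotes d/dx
16 \left(- x - 2\right) e^{2 x}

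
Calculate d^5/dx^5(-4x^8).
- 26880 x^{3}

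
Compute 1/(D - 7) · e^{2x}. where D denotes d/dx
- \frac{e^{2 x}}{5}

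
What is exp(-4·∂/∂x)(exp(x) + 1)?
e^{x - 4} + 1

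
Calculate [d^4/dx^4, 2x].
8\frac{d^{3}}{dx^{3}}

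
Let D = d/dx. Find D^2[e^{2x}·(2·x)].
8 \left(x + 1\right) e^{2 x}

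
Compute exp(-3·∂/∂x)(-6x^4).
- 6 x^{4} + 72 x^{3} - 324 x^{2} + 648 x - 486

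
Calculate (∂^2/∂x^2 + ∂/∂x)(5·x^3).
15 x \left(x + 2\right)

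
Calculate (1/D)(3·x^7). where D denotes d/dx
\frac{3 x^{8}}{8}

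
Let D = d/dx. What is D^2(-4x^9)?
- 288 x^{7}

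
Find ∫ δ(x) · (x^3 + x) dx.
0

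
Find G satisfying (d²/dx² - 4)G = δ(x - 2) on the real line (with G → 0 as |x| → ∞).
-\frac{e^{-2|x - 2|}}{4}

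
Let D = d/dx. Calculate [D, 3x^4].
12 x^{3}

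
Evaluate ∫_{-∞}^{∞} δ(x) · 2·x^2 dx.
0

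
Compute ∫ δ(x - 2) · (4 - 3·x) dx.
-2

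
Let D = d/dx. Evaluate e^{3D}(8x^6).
8 x^{6} + 144 x^{5} + 1080 x^{4} + 4320 x^{3} + 9720 x^{2} + 11664 x + 5832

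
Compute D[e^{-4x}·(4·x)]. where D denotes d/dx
4 \left(1 - 4 x\right) e^{- 4 x}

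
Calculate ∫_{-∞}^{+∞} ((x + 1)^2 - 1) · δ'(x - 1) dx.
-4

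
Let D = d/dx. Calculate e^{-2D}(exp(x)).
e^{x - 2}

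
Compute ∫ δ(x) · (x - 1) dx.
-1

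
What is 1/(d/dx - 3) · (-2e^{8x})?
- \frac{2 e^{8 x}}{5}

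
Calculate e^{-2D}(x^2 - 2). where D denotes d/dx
x^{2} - 4 x + 2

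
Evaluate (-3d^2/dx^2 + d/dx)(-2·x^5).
10 x^{3} \left(12 - x\right)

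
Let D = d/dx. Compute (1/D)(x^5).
\frac{x^{6}}{6}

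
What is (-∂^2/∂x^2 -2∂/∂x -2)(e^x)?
- 5 e^{x}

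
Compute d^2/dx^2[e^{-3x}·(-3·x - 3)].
9 \left(- 3 x - 1\right) e^{- 3 x}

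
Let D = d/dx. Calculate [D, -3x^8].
- 24 x^{7}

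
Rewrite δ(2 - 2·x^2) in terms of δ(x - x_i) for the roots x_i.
\frac{\delta(x - 1) + \delta(x + 1)}{4}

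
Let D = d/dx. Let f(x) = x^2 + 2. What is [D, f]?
2 x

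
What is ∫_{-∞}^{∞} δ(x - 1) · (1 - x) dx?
0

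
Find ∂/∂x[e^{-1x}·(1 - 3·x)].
\left(3 x - 4\right) e^{- x}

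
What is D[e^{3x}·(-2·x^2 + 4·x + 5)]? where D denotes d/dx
\left(- 6 x^{2} + 8 x + 19\right) e^{3 x}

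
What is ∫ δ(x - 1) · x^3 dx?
1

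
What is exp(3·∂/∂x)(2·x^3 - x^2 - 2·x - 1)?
2 x^{3} + 17 x^{2} + 46 x + 38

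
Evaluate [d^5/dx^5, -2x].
-10\frac{d^{4}}{dx^{4}}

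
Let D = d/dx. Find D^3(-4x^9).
- 2016 x^{6}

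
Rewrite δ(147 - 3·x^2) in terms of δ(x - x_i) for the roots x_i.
\frac{\delta(x - 7) + \delta(x + 7)}{42}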